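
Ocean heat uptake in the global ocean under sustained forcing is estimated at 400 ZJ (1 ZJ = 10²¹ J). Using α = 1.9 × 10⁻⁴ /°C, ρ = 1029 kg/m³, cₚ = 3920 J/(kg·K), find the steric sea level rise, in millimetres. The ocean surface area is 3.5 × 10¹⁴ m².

Per unit area: Q = 400×10²¹ / (3.5×10¹⁴) ≈ 1.143×10⁹ J/m²
Δh = αQ/(ρcₚ) = 1.9×10⁻⁴ × 1.143×10⁹ / (1029 × 3920) ≈ 0.053839 m

53.8 mm of thermosteric rise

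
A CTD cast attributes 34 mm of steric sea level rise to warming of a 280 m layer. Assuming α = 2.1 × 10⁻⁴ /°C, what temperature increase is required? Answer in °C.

about 0.578 °C

ΔT = Δh/(αH) = 0.034 / (2.1×10⁻⁴ × 280) ≈ 0.5782 °C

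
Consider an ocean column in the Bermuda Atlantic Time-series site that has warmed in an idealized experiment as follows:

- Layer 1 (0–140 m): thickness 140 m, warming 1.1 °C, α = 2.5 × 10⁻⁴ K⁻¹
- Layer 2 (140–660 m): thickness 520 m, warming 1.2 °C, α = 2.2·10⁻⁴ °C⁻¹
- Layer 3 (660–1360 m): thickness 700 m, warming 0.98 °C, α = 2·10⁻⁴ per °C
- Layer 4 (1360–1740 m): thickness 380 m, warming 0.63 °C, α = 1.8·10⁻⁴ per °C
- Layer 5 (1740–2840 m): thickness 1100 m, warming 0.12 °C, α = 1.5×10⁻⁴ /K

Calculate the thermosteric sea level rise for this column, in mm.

Δh = 376 mm

Layer 1: 140 × 2.5×10⁻⁴ × 1.1 = 0.03850 m
Layer 2: 2.2×10⁻⁴ × 520 × 1.2 = 0.13728 m
0.98 × 2×10⁻⁴ × 700 = 0.13720 m
1360–1740 m: 0.63 × 1.8×10⁻⁴ × 380 = 0.043092 m
1740–2840 m: 0.12 × 1.5×10⁻⁴ × 1100 = 0.01980 m
Δh = 0.03850 + 0.13728 + 0.13720 + 0.043092 + 0.01980 = 0.375872 m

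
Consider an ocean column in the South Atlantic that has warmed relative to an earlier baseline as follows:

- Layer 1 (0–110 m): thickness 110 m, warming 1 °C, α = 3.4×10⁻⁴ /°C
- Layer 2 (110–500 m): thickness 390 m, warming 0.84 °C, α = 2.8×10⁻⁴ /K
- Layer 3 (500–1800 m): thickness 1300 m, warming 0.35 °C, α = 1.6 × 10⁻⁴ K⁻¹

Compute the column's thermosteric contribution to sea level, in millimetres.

Δh ≈ 202 mm

1 × 110 × 3.4×10⁻⁴ = 0.03740 m
110–500 m: 390 × 2.8×10⁻⁴ × 0.84 = 0.091728 m
500–1800 m: 1.6×10⁻⁴ × 0.35 × 1300 = 0.07280 m
Δh = 0.03740 + 0.091728 + 0.07280 = 0.201928 m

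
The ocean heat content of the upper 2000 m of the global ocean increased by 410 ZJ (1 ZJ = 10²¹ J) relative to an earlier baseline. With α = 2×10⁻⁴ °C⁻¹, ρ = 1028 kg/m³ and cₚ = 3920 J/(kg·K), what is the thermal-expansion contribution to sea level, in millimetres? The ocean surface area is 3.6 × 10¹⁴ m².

57 mm of thermosteric rise

Per unit area: Q = 410×10²¹ / (3.6×10¹⁴) ≈ 1.139×10⁹ J/m²
Δh = αQ/(ρcₚ) = 2×10⁻⁴ × 1.139×10⁹ / (1028 × 3920) ≈ 0.056529 m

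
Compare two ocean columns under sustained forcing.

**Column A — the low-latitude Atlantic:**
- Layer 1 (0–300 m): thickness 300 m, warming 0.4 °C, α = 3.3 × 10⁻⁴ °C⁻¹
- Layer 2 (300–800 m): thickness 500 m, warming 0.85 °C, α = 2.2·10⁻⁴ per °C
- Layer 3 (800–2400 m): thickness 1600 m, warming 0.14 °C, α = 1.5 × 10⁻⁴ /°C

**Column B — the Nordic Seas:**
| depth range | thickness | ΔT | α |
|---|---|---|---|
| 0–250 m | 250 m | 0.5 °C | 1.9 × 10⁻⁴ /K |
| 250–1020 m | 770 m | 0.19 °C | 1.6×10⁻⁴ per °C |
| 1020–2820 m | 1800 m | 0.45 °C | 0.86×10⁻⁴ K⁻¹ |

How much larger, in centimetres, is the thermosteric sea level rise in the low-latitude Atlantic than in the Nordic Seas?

A 0–300 m: 0.4 × 300 × 3.3×10⁻⁴ = 0.03960 m
A 2.2×10⁻⁴ × 500 × 0.85 = 0.09350 m
A 800–2400 m: 1.5×10⁻⁴ × 0.14 × 1600 = 0.03360 m
A total: 0.16670 m
B 1.9×10⁻⁴ × 0.5 × 250 = 0.02375 m
B 0.19 × 1.6×10⁻⁴ × 770 = 0.023408 m
B 1020–2820 m: 1800 × 0.45 × 0.86×10⁻⁴ = 0.06966 m
B total: 0.116818 m
Difference: 0.16670 − 0.116818 = 0.049882 m

5.0 cm larger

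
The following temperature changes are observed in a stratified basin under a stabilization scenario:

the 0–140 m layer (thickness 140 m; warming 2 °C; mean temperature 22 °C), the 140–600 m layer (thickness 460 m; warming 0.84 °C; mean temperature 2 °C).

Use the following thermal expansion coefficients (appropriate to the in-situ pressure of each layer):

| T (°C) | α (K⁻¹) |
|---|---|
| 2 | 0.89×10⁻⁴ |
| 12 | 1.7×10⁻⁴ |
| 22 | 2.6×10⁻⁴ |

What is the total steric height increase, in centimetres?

Layer 1 at 22 °C → α = 2.6×10⁻⁴ K⁻¹
Layer 2 at 2 °C → α = 0.89×10⁻⁴ K⁻¹
0–140 m: 140 × 2.6×10⁻⁴ × 2 = 0.07280 m
Layer 2: 0.89×10⁻⁴ × 460 × 0.84 = 0.0343896 m
Δh = 0.07280 + 0.0343896 = 0.1071896 m

Δh ≈ 10.7 cm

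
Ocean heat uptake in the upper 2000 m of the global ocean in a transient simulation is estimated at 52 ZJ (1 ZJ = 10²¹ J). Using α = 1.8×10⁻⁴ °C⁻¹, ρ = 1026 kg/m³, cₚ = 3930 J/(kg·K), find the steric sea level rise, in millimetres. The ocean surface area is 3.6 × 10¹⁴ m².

Δh = 6.4 mm

Per unit area: Q = 52×10²¹ / (3.6×10¹⁴) ≈ 1.444×10⁸ J/m²
Δh = αQ/(ρcₚ) = 1.8×10⁻⁴ × 1.444×10⁸ / (1026 × 3930) ≈ 0.0064461 m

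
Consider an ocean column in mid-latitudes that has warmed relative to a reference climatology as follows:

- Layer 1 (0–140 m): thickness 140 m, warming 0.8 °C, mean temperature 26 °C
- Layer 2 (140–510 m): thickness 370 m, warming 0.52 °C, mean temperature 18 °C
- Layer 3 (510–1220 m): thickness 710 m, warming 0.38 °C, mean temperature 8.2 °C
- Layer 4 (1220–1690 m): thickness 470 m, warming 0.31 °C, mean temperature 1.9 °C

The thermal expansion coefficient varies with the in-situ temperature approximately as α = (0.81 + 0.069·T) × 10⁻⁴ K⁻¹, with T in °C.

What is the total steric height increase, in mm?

119 mm

Layer 1: α = (0.81 + 0.069×26)×10⁻⁴ = 2.604×10⁻⁴ K⁻¹
Layer 2: α = (0.81 + 0.069×18)×10⁻⁴ = 2.052×10⁻⁴ K⁻¹
Layer 3: α = (0.81 + 0.069×8.2)×10⁻⁴ = 1.3758×10⁻⁴ K⁻¹
Layer 4: α = (0.81 + 0.069×1.9)×10⁻⁴ = 0.9411×10⁻⁴ K⁻¹
2.604×10⁻⁴ × 0.8 × 140 = 0.0291648 m
Layer 2: 2.052×10⁻⁴ × 0.52 × 370 = 0.03948048 m
Layer 3: 1.3758×10⁻⁴ × 710 × 0.38 = 0.037119084 m
1220–1690 m: 470 × 0.9411×10⁻⁴ × 0.31 = 0.013711827 m
Δh = 0.0291648 + 0.03948048 + 0.037119084 + 0.013711827 = 0.119476191 m ≈ 119 mm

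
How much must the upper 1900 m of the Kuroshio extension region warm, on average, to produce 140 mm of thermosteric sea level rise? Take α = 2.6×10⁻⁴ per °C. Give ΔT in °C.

ΔT = Δh/(αH) = 0.14 / (2.6×10⁻⁴ × 1900) ≈ 0.2834 °C

ΔT ≈ 0.283 °C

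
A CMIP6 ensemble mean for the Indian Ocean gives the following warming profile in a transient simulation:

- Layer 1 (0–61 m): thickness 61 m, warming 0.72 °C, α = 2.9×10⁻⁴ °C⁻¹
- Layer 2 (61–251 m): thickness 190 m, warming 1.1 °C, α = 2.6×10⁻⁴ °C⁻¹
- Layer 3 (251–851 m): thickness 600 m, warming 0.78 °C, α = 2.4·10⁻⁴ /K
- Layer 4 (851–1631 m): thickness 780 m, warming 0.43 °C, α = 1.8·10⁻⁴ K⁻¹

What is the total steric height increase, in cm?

24.0 cm

0.72 × 2.9×10⁻⁴ × 61 = 0.0127368 m
Layer 2: 2.6×10⁻⁴ × 190 × 1.1 = 0.05434 m
251–851 m: 0.78 × 600 × 2.4×10⁻⁴ = 0.11232 m
780 × 0.43 × 1.8×10⁻⁴ = 0.060372 m
Δh = 0.0127368 + 0.05434 + 0.11232 + 0.060372 = 0.2397688 m ≈ 24.0 cm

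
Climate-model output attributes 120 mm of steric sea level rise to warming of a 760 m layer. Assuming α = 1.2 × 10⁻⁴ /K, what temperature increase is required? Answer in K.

ΔT ≈ 1.32 K

ΔT = Δh/(αH) = 0.12 / (1.2×10⁻⁴ × 760) ≈ 1.316 K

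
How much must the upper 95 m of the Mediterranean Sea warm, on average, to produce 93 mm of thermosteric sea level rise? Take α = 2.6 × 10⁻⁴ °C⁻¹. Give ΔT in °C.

about 3.77 °C

ΔT = Δh/(αH) = 0.093 / (2.6×10⁻⁴ × 95) ≈ 3.765 °C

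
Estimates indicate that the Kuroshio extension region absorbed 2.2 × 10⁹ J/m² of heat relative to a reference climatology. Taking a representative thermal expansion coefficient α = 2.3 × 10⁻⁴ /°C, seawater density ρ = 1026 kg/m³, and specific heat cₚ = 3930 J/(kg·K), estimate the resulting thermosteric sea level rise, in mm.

Δh = αQ/(ρcₚ) = 2.3×10⁻⁴ × 2.2×10⁹ / (1026 × 3930) ≈ 0.12549 m

Δh ≈ 130 mm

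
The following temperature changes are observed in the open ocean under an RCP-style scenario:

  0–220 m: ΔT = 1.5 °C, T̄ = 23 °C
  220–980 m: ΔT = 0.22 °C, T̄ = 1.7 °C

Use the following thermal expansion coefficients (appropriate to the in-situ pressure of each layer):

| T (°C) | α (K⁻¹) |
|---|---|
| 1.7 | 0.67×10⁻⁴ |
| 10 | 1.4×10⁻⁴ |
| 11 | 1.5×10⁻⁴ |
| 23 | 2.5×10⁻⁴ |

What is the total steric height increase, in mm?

Δh = 93.7 mm

Layer 1 at 23 °C → α = 2.5×10⁻⁴ K⁻¹
Layer 2 at 1.7 °C → α = 0.67×10⁻⁴ K⁻¹
0–220 m: 220 × 1.5 × 2.5×10⁻⁴ = 0.08250 m
220–980 m: 0.22 × 0.67×10⁻⁴ × 760 = 0.0112024 m
Δh = 0.08250 + 0.0112024 = 0.0937024 m ≈ 93.7 mm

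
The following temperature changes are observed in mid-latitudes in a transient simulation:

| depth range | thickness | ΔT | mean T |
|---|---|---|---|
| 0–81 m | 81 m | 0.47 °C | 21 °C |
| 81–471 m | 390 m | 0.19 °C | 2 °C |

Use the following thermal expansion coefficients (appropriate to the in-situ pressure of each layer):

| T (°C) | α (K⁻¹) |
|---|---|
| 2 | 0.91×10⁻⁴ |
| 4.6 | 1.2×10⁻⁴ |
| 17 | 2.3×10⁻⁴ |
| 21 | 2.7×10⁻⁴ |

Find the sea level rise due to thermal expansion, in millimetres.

about 17 mm

Layer 1 at 21 °C → α = 2.7×10⁻⁴ K⁻¹
Layer 2 at 2 °C → α = 0.91×10⁻⁴ K⁻¹
0.47 × 2.7×10⁻⁴ × 81 = 0.0102789 m
81–471 m: 0.91×10⁻⁴ × 0.19 × 390 = 0.0067431 m
Δh = 0.0102789 + 0.0067431 = 0.017022 m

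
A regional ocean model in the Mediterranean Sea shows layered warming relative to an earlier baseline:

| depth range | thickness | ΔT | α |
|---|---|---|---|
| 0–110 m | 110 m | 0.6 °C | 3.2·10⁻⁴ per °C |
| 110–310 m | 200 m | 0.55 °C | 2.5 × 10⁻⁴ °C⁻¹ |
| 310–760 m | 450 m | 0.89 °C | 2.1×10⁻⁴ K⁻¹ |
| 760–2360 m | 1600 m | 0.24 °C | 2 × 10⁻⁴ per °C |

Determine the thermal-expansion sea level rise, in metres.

0.6 × 3.2×10⁻⁴ × 110 = 0.02112 m
0.55 × 2.5×10⁻⁴ × 200 = 0.02750 m
Layer 3: 2.1×10⁻⁴ × 450 × 0.89 = 0.084105 m
0.24 × 1600 × 2×10⁻⁴ = 0.07680 m
Δh = 0.02112 + 0.02750 + 0.084105 + 0.07680 = 0.209525 m

0.210 m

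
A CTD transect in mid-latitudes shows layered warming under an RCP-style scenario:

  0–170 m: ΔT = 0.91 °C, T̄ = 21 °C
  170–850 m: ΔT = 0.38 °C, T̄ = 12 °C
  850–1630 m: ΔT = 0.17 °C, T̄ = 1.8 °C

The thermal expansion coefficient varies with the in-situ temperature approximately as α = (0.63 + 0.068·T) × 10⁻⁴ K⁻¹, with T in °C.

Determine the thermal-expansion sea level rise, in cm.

7.92 cm

Layer 1: α = (0.63 + 0.068×21)×10⁻⁴ = 2.058×10⁻⁴ K⁻¹
Layer 2: α = (0.63 + 0.068×12)×10⁻⁴ = 1.446×10⁻⁴ K⁻¹
Layer 3: α = (0.63 + 0.068×1.8)×10⁻⁴ = 0.7524×10⁻⁴ K⁻¹
0–170 m: 2.058×10⁻⁴ × 170 × 0.91 = 0.03183726 m
170–850 m: 0.38 × 680 × 1.446×10⁻⁴ = 0.03736464 m
0.17 × 0.7524×10⁻⁴ × 780 = 0.009976824 m
Δh = 0.03183726 + 0.03736464 + 0.009976824 = 0.079178724 m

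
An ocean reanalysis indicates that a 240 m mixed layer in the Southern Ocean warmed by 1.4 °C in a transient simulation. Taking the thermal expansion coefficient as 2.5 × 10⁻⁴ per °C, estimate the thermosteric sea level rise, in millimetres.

84.0 mm

Δh = αΔT·H = 2.5×10⁻⁴ × 1.4 × 240 = 0.08400 m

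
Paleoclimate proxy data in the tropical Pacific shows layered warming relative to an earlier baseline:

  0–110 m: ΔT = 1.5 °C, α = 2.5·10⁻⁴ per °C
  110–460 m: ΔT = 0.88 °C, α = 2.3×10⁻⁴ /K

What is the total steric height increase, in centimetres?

Δh = 11 cm

0–110 m: 1.5 × 2.5×10⁻⁴ × 110 = 0.04125 m
Layer 2: 0.88 × 2.3×10⁻⁴ × 350 = 0.07084 m
Δh = 0.04125 + 0.07084 = 0.11209 m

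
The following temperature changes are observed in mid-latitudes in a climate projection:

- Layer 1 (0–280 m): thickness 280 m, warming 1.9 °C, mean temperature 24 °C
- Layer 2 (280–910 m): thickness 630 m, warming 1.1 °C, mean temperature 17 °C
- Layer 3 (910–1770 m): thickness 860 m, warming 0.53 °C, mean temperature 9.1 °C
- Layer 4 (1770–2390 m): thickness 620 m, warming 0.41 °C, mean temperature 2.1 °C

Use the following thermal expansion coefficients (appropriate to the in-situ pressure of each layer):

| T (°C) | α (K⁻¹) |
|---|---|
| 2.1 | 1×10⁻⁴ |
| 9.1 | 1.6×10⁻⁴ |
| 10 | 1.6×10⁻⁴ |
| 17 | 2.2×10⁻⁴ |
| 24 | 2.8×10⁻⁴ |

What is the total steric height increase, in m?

Layer 1 at 24 °C → α = 2.8×10⁻⁴ K⁻¹
Layer 2 at 17 °C → α = 2.2×10⁻⁴ K⁻¹
Layer 3 at 9.1 °C → α = 1.6×10⁻⁴ K⁻¹
Layer 4 at 2.1 °C → α = 1×10⁻⁴ K⁻¹
Layer 1: 280 × 1.9 × 2.8×10⁻⁴ = 0.14896 m
630 × 2.2×10⁻⁴ × 1.1 = 0.15246 m
860 × 1.6×10⁻⁴ × 0.53 = 0.072928 m
620 × 0.41 × 1×10⁻⁴ = 0.02542 m
Δh = 0.14896 + 0.15246 + 0.072928 + 0.02542 = 0.399768 m

about 0.400 m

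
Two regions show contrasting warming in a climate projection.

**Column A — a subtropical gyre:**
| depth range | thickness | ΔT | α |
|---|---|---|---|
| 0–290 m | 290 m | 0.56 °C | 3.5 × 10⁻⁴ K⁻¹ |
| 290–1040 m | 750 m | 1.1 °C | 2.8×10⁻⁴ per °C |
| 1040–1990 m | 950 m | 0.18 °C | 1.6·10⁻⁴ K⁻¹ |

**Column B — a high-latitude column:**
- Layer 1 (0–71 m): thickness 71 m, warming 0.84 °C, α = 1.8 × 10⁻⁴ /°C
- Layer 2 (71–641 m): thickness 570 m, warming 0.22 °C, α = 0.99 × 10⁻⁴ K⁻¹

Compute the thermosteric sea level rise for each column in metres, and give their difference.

A: 0.315 m; B: 0.0231 m; difference 0.292 m

A 3.5×10⁻⁴ × 290 × 0.56 = 0.05684 m
A Layer 2: 750 × 2.8×10⁻⁴ × 1.1 = 0.23100 m
A 1.6×10⁻⁴ × 0.18 × 950 = 0.02736 m
A total: 0.31520 m
B 71 × 0.84 × 1.8×10⁻⁴ = 0.0107352 m
B 0.99×10⁻⁴ × 570 × 0.22 = 0.0124146 m
B total: 0.0231498 m
Difference: 0.31520 − 0.0231498 = 0.2920502 m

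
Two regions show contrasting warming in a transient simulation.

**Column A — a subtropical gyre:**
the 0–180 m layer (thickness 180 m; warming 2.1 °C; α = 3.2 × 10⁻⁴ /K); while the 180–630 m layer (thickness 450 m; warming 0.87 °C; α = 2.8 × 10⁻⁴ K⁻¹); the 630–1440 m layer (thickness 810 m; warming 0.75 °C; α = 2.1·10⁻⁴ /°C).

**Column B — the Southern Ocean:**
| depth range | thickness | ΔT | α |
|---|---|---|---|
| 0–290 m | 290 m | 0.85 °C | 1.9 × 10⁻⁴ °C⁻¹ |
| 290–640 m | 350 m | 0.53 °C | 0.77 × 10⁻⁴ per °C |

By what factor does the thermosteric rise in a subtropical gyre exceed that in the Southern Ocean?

A Layer 1: 3.2×10⁻⁴ × 2.1 × 180 = 0.12096 m
A 180–630 m: 450 × 2.8×10⁻⁴ × 0.87 = 0.10962 m
A 810 × 0.75 × 2.1×10⁻⁴ = 0.127575 m
A total: 0.358155 m
B 290 × 1.9×10⁻⁴ × 0.85 = 0.046835 m
B 290–640 m: 0.53 × 0.77×10⁻⁴ × 350 = 0.0142835 m
B total: 0.0611185 m
Ratio: 0.358155 / 0.0611185 ≈ 5.860

≈ 5.86×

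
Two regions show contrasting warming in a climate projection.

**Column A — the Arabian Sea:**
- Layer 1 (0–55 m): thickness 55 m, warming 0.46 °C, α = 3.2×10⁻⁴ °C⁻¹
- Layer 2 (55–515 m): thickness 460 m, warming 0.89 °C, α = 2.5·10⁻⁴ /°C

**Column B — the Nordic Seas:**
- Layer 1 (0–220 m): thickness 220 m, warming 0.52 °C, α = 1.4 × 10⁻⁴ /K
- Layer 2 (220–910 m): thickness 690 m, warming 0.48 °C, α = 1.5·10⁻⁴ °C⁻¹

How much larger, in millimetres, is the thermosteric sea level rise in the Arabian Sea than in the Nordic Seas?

Δh_A − Δh_B ≈ 45 mm

A 0–55 m: 55 × 0.46 × 3.2×10⁻⁴ = 0.008096 m
A 55–515 m: 2.5×10⁻⁴ × 460 × 0.89 = 0.10235 m
A total: 0.110446 m
B Layer 1: 0.52 × 1.4×10⁻⁴ × 220 = 0.016016 m
B 220–910 m: 0.48 × 690 × 1.5×10⁻⁴ = 0.04968 m
B total: 0.065696 m
Difference: 0.110446 − 0.065696 = 0.04475 m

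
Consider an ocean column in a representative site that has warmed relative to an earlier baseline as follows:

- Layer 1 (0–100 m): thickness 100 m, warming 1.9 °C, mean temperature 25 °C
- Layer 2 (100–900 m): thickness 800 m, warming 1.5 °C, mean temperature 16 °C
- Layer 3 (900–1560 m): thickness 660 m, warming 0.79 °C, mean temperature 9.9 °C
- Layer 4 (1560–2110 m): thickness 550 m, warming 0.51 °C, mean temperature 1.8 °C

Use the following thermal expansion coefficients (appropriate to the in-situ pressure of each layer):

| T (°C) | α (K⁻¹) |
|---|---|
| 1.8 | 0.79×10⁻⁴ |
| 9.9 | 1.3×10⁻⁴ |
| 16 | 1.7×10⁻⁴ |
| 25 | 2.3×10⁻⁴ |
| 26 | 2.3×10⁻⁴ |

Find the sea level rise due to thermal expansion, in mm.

Layer 1 at 25 °C → α = 2.3×10⁻⁴ K⁻¹
Layer 2 at 16 °C → α = 1.7×10⁻⁴ K⁻¹
Layer 3 at 9.9 °C → α = 1.3×10⁻⁴ K⁻¹
Layer 4 at 1.8 °C → α = 0.79×10⁻⁴ K⁻¹
0–100 m: 100 × 2.3×10⁻⁴ × 1.9 = 0.04370 m
100–900 m: 800 × 1.7×10⁻⁴ × 1.5 = 0.20400 m
900–1560 m: 1.3×10⁻⁴ × 660 × 0.79 = 0.067782 m
Layer 4: 550 × 0.51 × 0.79×10⁻⁴ = 0.0221595 m
Δh = 0.04370 + 0.20400 + 0.067782 + 0.0221595 = 0.3376415 m ≈ 340 mm

about 340 mm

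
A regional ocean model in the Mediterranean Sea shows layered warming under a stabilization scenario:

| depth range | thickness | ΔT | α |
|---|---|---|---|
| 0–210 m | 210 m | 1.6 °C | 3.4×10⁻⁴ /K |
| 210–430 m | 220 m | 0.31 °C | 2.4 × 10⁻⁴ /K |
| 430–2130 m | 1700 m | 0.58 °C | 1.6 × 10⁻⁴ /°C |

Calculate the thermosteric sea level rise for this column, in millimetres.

288 mm

1.6 × 3.4×10⁻⁴ × 210 = 0.11424 m
Layer 2: 220 × 2.4×10⁻⁴ × 0.31 = 0.016368 m
0.58 × 1700 × 1.6×10⁻⁴ = 0.15776 m
Δh = 0.11424 + 0.016368 + 0.15776 = 0.288368 m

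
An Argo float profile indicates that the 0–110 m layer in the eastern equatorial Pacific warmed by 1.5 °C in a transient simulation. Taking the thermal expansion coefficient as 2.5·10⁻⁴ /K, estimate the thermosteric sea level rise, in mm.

Δh = 41.3 mm

Δh = αΔT·H = 2.5×10⁻⁴ × 1.5 × 110 = 0.04125 m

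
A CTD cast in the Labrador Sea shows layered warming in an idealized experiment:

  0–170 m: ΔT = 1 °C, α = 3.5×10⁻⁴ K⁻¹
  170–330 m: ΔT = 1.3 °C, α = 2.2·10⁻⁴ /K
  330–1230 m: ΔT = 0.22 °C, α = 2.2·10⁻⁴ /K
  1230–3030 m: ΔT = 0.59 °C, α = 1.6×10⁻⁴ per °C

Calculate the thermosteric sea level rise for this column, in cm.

Δh = 31.9 cm

0–170 m: 170 × 3.5×10⁻⁴ × 1 = 0.05950 m
Layer 2: 1.3 × 2.2×10⁻⁴ × 160 = 0.04576 m
330–1230 m: 900 × 0.22 × 2.2×10⁻⁴ = 0.04356 m
0.59 × 1800 × 1.6×10⁻⁴ = 0.16992 m
Δh = 0.05950 + 0.04576 + 0.04356 + 0.16992 = 0.31874 m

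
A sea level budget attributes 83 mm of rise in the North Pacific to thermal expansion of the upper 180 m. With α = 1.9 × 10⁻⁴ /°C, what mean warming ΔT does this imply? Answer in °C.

2.4 °C

ΔT = Δh/(αH) = 0.083 / (1.9×10⁻⁴ × 180) ≈ 2.427 °C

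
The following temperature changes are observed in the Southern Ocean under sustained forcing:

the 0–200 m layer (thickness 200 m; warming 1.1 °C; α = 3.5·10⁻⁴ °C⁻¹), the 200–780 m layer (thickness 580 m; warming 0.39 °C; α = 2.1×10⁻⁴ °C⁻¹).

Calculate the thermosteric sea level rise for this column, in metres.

0–200 m: 1.1 × 200 × 3.5×10⁻⁴ = 0.07700 m
0.39 × 2.1×10⁻⁴ × 580 = 0.047502 m
Δh = 0.07700 + 0.047502 = 0.124502 m

about 0.125 m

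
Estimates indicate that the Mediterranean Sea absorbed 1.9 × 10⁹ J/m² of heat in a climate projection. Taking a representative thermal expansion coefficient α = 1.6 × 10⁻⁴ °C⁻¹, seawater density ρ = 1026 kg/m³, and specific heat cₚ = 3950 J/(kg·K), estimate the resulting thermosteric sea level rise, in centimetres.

7.50 cm

Δh = αQ/(ρcₚ) = 1.6×10⁻⁴ × 1.9×10⁹ / (1026 × 3950) ≈ 0.075012 m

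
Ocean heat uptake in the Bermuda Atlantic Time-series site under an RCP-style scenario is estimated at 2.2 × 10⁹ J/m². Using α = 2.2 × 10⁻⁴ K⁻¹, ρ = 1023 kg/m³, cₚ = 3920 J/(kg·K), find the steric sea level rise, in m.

Δh = αQ/(ρcₚ) = 2.2×10⁻⁴ × 2.2×10⁹ / (1023 × 3920) ≈ 0.12069 m

0.121 m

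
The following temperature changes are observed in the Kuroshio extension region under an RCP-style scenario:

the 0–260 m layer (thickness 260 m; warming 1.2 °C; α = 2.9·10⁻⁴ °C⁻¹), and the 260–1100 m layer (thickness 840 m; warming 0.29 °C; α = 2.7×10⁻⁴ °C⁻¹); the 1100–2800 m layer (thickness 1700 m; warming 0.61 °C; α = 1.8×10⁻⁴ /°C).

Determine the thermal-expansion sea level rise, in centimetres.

Layer 1: 260 × 2.9×10⁻⁴ × 1.2 = 0.09048 m
Layer 2: 2.7×10⁻⁴ × 840 × 0.29 = 0.065772 m
Layer 3: 1.8×10⁻⁴ × 0.61 × 1700 = 0.18666 m
Δh = 0.09048 + 0.065772 + 0.18666 = 0.342912 m

34 cm of thermosteric rise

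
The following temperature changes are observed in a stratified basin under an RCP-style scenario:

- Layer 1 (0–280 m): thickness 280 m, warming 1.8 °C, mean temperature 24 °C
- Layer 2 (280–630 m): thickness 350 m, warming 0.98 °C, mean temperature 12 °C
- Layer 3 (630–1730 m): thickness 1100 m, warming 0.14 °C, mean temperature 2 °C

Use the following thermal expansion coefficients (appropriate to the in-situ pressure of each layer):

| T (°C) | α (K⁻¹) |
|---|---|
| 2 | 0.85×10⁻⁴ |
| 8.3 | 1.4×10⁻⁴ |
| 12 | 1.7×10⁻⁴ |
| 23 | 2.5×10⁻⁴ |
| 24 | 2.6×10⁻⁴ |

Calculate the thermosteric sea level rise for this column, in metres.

Layer 1 at 24 °C → α = 2.6×10⁻⁴ K⁻¹
Layer 2 at 12 °C → α = 1.7×10⁻⁴ K⁻¹
Layer 3 at 2 °C → α = 0.85×10⁻⁴ K⁻¹
1.8 × 2.6×10⁻⁴ × 280 = 0.13104 m
Layer 2: 350 × 1.7×10⁻⁴ × 0.98 = 0.05831 m
Layer 3: 0.85×10⁻⁴ × 0.14 × 1100 = 0.01309 m
Δh = 0.13104 + 0.05831 + 0.01309 = 0.20244 m ≈ 0.20 m

Δh ≈ 0.20 m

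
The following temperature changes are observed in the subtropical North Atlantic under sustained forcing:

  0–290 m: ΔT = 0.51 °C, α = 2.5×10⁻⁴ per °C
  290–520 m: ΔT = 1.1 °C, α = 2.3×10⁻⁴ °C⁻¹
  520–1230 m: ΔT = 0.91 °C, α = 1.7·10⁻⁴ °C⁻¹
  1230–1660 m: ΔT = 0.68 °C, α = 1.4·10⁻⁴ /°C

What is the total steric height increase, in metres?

Δh ≈ 0.25 m

Layer 1: 0.51 × 2.5×10⁻⁴ × 290 = 0.036975 m
230 × 1.1 × 2.3×10⁻⁴ = 0.05819 m
710 × 1.7×10⁻⁴ × 0.91 = 0.109837 m
1230–1660 m: 1.4×10⁻⁴ × 430 × 0.68 = 0.040936 m
Δh = 0.036975 + 0.05819 + 0.109837 + 0.040936 = 0.245938 m ≈ 0.25 m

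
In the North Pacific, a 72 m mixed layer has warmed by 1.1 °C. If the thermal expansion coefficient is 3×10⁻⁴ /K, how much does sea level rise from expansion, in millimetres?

Δh = αΔT·H = 3×10⁻⁴ × 1.1 × 72 = 0.02376 m

Δh ≈ 24 mm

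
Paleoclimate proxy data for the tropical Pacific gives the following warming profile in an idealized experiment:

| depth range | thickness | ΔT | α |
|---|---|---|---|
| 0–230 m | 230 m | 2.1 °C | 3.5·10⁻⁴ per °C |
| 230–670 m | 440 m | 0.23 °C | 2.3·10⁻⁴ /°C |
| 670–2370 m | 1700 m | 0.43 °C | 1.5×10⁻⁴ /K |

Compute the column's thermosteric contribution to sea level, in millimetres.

Layer 1: 3.5×10⁻⁴ × 230 × 2.1 = 0.16905 m
Layer 2: 440 × 0.23 × 2.3×10⁻⁴ = 0.023276 m
1700 × 0.43 × 1.5×10⁻⁴ = 0.10965 m
Δh = 0.16905 + 0.023276 + 0.10965 = 0.301976 m

Δh ≈ 302 mm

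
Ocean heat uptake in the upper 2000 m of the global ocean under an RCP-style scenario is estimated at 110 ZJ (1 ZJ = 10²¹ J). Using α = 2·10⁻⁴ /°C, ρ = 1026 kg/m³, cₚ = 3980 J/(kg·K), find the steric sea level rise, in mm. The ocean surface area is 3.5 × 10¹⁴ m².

Per unit area: Q = 110×10²¹ / (3.5×10¹⁴) ≈ 3.143×10⁸ J/m²
Δh = αQ/(ρcₚ) = 2×10⁻⁴ × 3.143×10⁸ / (1026 × 3980) ≈ 0.015394 m

15.4 mm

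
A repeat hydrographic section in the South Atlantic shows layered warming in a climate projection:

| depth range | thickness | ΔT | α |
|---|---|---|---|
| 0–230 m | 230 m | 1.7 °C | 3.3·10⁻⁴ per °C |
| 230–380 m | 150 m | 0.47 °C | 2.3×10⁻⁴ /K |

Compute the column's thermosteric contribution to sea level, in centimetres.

Layer 1: 230 × 3.3×10⁻⁴ × 1.7 = 0.12903 m
Layer 2: 2.3×10⁻⁴ × 0.47 × 150 = 0.016215 m
Δh = 0.12903 + 0.016215 = 0.145245 m

14.5 cm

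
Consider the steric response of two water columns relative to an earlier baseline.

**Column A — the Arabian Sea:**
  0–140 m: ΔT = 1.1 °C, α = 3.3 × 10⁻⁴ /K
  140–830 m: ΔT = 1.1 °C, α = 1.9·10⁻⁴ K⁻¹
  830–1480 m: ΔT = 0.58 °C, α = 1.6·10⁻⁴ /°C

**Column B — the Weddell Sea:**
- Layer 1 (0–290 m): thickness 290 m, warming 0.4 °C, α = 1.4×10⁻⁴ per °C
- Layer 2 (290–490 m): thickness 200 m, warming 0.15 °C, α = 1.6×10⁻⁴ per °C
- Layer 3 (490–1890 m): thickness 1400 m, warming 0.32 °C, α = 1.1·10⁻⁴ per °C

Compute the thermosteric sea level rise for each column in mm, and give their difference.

Δh_A ≈ 255 mm, Δh_B ≈ 70.3 mm; difference ≈ 185 mm

A Layer 1: 3.3×10⁻⁴ × 1.1 × 140 = 0.05082 m
A Layer 2: 1.9×10⁻⁴ × 690 × 1.1 = 0.14421 m
A Layer 3: 650 × 0.58 × 1.6×10⁻⁴ = 0.06032 m
A total: 0.25535 m
B 0.4 × 1.4×10⁻⁴ × 290 = 0.01624 m
B Layer 2: 200 × 0.15 × 1.6×10⁻⁴ = 0.00480 m
B 0.32 × 1.1×10⁻⁴ × 1400 = 0.04928 m
B total: 0.07032 m
Difference: 0.25535 − 0.07032 = 0.18503 m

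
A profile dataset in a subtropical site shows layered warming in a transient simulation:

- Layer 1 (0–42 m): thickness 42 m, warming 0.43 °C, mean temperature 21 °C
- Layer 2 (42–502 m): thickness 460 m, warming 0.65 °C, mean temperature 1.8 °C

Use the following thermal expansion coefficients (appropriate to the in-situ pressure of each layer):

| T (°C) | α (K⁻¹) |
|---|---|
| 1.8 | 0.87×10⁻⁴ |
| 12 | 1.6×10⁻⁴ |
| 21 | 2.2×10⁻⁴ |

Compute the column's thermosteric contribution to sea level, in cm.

Layer 1 at 21 °C → α = 2.2×10⁻⁴ K⁻¹
Layer 2 at 1.8 °C → α = 0.87×10⁻⁴ K⁻¹
Layer 1: 42 × 0.43 × 2.2×10⁻⁴ = 0.0039732 m
42–502 m: 0.65 × 460 × 0.87×10⁻⁴ = 0.026013 m
Δh = 0.0039732 + 0.026013 = 0.0299862 m

Δh = 3.0 cm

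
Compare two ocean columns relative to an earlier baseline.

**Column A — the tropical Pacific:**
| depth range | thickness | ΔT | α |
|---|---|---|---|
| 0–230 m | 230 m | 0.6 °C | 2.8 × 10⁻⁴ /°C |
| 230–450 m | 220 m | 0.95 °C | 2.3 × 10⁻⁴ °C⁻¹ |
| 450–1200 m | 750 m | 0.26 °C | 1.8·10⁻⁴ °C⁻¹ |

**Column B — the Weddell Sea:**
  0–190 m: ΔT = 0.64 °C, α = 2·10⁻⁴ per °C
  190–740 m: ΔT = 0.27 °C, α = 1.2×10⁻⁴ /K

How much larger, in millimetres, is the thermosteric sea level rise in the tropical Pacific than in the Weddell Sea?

A 0–230 m: 230 × 0.6 × 2.8×10⁻⁴ = 0.03864 m
A Layer 2: 2.3×10⁻⁴ × 0.95 × 220 = 0.04807 m
A Layer 3: 750 × 0.26 × 1.8×10⁻⁴ = 0.03510 m
A total: 0.12181 m
B Layer 1: 2×10⁻⁴ × 190 × 0.64 = 0.02432 m
B 1.2×10⁻⁴ × 550 × 0.27 = 0.01782 m
B total: 0.04214 m
Difference: 0.12181 − 0.04214 = 0.07967 m

Δh_A − Δh_B ≈ 80 mm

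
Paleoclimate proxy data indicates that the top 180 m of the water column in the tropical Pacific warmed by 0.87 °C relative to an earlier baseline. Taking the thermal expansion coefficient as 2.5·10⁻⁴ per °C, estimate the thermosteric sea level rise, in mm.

Δh = αΔT·H = 2.5×10⁻⁴ × 0.87 × 180 = 0.03915 m

about 39.2 mm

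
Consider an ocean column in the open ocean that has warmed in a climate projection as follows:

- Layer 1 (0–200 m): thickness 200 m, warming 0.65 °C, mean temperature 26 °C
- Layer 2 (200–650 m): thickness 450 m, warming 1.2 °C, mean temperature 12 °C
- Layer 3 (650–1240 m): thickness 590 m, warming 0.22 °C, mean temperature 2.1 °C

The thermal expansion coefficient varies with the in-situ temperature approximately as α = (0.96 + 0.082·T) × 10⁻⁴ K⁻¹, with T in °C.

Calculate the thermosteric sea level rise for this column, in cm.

Layer 1: α = (0.96 + 0.082×26)×10⁻⁴ = 3.092×10⁻⁴ K⁻¹
Layer 2: α = (0.96 + 0.082×12)×10⁻⁴ = 1.944×10⁻⁴ K⁻¹
Layer 3: α = (0.96 + 0.082×2.1)×10⁻⁴ = 1.1322×10⁻⁴ K⁻¹
0–200 m: 3.092×10⁻⁴ × 200 × 0.65 = 0.040196 m
450 × 1.2 × 1.944×10⁻⁴ = 0.104976 m
Layer 3: 1.1322×10⁻⁴ × 590 × 0.22 = 0.014695956 m
Δh = 0.040196 + 0.104976 + 0.014695956 = 0.159867956 m ≈ 16.0 cm

about 16.0 cm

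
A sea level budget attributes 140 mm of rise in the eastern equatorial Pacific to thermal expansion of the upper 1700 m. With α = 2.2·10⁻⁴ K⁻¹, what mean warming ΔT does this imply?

ΔT = Δh/(αH) = 0.14 / (2.2×10⁻⁴ × 1700) ≈ 0.3743 K

about 0.374 K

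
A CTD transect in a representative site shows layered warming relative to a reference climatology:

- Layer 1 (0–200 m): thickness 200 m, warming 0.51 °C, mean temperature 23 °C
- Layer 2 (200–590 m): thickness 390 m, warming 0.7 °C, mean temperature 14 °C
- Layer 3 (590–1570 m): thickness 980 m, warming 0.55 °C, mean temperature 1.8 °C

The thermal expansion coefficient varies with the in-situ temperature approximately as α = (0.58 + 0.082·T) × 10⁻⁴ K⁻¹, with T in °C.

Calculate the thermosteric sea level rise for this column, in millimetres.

Layer 1: α = (0.58 + 0.082×23)×10⁻⁴ = 2.466×10⁻⁴ K⁻¹
Layer 2: α = (0.58 + 0.082×14)×10⁻⁴ = 1.728×10⁻⁴ K⁻¹
Layer 3: α = (0.58 + 0.082×1.8)×10⁻⁴ = 0.7276×10⁻⁴ K⁻¹
2.466×10⁻⁴ × 200 × 0.51 = 0.0251532 m
Layer 2: 0.7 × 390 × 1.728×10⁻⁴ = 0.0471744 m
590–1570 m: 0.7276×10⁻⁴ × 980 × 0.55 = 0.03921764 m
Δh = 0.0251532 + 0.0471744 + 0.03921764 = 0.11154524 m

112 mm of thermosteric rise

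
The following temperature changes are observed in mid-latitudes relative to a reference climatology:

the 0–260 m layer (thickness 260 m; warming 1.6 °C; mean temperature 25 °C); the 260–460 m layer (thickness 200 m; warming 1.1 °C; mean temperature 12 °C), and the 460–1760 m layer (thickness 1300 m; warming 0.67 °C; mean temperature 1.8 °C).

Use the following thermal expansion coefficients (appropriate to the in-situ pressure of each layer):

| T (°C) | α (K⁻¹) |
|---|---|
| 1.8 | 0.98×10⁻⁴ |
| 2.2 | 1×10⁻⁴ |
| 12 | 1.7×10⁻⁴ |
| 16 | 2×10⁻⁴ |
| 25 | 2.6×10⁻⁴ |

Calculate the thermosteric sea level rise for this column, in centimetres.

Layer 1 at 25 °C → α = 2.6×10⁻⁴ K⁻¹
Layer 2 at 12 °C → α = 1.7×10⁻⁴ K⁻¹
Layer 3 at 1.8 °C → α = 0.98×10⁻⁴ K⁻¹
0–260 m: 260 × 2.6×10⁻⁴ × 1.6 = 0.10816 m
Layer 2: 200 × 1.7×10⁻⁴ × 1.1 = 0.03740 m
0.98×10⁻⁴ × 0.67 × 1300 = 0.085358 m
Δh = 0.10816 + 0.03740 + 0.085358 = 0.230918 m

Δh = 23.1 cm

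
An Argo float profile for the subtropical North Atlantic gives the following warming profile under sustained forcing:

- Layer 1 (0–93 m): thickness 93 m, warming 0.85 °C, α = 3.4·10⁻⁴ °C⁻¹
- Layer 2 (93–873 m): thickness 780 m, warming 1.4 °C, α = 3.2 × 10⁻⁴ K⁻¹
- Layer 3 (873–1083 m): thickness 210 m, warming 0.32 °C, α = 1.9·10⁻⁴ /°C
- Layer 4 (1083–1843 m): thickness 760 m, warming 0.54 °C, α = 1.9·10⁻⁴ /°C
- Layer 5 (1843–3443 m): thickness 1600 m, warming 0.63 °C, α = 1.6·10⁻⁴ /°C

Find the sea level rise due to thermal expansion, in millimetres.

628 mm

0–93 m: 3.4×10⁻⁴ × 93 × 0.85 = 0.026877 m
1.4 × 780 × 3.2×10⁻⁴ = 0.34944 m
Layer 3: 210 × 0.32 × 1.9×10⁻⁴ = 0.012768 m
0.54 × 760 × 1.9×10⁻⁴ = 0.077976 m
1843–3443 m: 1.6×10⁻⁴ × 1600 × 0.63 = 0.16128 m
Δh = 0.026877 + 0.34944 + 0.012768 + 0.077976 + 0.16128 = 0.628341 m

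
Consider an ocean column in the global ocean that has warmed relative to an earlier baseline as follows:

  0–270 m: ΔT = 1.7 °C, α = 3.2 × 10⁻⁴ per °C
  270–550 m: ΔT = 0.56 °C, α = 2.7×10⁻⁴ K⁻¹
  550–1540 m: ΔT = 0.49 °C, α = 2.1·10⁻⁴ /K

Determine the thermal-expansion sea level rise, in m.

0–270 m: 1.7 × 270 × 3.2×10⁻⁴ = 0.14688 m
270–550 m: 2.7×10⁻⁴ × 280 × 0.56 = 0.042336 m
Layer 3: 990 × 2.1×10⁻⁴ × 0.49 = 0.101871 m
Δh = 0.14688 + 0.042336 + 0.101871 = 0.291087 m

Δh = 0.29 m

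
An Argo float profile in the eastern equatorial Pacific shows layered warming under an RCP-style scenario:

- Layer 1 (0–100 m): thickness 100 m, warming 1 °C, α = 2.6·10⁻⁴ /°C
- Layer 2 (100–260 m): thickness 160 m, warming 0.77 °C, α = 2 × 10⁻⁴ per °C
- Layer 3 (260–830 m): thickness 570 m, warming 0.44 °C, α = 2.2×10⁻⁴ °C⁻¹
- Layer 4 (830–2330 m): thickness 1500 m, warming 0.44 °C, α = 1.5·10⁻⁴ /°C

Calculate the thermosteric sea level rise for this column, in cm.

100 × 1 × 2.6×10⁻⁴ = 0.02600 m
Layer 2: 2×10⁻⁴ × 0.77 × 160 = 0.02464 m
570 × 2.2×10⁻⁴ × 0.44 = 0.055176 m
Layer 4: 1.5×10⁻⁴ × 0.44 × 1500 = 0.09900 m
Δh = 0.02600 + 0.02464 + 0.055176 + 0.09900 = 0.204816 m

about 20.5 cm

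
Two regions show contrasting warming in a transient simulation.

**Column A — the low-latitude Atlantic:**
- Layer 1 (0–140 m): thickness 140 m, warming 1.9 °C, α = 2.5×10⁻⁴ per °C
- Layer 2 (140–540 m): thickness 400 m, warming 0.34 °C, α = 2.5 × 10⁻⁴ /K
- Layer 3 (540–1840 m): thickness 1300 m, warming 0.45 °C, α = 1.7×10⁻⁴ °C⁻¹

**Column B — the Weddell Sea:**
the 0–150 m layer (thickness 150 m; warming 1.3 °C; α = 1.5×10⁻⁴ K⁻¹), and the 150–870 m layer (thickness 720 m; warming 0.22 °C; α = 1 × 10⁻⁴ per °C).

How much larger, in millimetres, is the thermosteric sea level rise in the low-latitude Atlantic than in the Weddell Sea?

A 140 × 1.9 × 2.5×10⁻⁴ = 0.06650 m
A 140–540 m: 2.5×10⁻⁴ × 0.34 × 400 = 0.03400 m
A 540–1840 m: 1.7×10⁻⁴ × 0.45 × 1300 = 0.09945 m
A total: 0.19995 m
B 1.3 × 150 × 1.5×10⁻⁴ = 0.02925 m
B 720 × 1×10⁻⁴ × 0.22 = 0.01584 m
B total: 0.04509 m
Difference: 0.19995 − 0.04509 = 0.15486 m

155 mm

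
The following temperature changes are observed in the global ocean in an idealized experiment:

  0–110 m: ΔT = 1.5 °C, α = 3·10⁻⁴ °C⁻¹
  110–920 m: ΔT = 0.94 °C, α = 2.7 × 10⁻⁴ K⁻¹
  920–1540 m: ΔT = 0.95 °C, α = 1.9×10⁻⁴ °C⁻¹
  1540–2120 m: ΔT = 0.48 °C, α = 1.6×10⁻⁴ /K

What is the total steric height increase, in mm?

Layer 1: 3×10⁻⁴ × 1.5 × 110 = 0.04950 m
810 × 2.7×10⁻⁴ × 0.94 = 0.205578 m
0.95 × 620 × 1.9×10⁻⁴ = 0.11191 m
1540–2120 m: 580 × 1.6×10⁻⁴ × 0.48 = 0.044544 m
Δh = 0.04950 + 0.205578 + 0.11191 + 0.044544 = 0.411532 m

412 mm of thermosteric rise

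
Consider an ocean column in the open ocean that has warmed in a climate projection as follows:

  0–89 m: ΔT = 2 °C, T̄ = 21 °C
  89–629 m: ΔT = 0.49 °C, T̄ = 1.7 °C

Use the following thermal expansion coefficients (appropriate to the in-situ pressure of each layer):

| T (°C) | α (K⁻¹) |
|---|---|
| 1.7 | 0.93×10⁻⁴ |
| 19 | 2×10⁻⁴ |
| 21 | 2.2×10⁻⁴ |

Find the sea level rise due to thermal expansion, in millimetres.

Layer 1 at 21 °C → α = 2.2×10⁻⁴ K⁻¹
Layer 2 at 1.7 °C → α = 0.93×10⁻⁴ K⁻¹
0–89 m: 2.2×10⁻⁴ × 2 × 89 = 0.03916 m
Layer 2: 0.49 × 0.93×10⁻⁴ × 540 = 0.0246078 m
Δh = 0.03916 + 0.0246078 = 0.0637678 m ≈ 63.8 mm

63.8 mm of thermosteric rise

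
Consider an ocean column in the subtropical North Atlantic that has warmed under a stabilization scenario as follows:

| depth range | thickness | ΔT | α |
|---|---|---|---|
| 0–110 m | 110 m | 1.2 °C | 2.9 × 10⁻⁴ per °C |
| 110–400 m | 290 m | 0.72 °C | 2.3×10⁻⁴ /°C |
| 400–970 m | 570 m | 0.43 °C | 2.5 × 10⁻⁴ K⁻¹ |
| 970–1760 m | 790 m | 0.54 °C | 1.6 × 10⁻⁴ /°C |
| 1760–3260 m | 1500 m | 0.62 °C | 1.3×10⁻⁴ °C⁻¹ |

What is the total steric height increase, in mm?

about 340 mm

0–110 m: 110 × 2.9×10⁻⁴ × 1.2 = 0.03828 m
Layer 2: 2.3×10⁻⁴ × 0.72 × 290 = 0.048024 m
Layer 3: 0.43 × 2.5×10⁻⁴ × 570 = 0.061275 m
970–1760 m: 790 × 0.54 × 1.6×10⁻⁴ = 0.068256 m
Layer 5: 1.3×10⁻⁴ × 1500 × 0.62 = 0.12090 m
Δh = 0.03828 + 0.048024 + 0.061275 + 0.068256 + 0.12090 = 0.336735 m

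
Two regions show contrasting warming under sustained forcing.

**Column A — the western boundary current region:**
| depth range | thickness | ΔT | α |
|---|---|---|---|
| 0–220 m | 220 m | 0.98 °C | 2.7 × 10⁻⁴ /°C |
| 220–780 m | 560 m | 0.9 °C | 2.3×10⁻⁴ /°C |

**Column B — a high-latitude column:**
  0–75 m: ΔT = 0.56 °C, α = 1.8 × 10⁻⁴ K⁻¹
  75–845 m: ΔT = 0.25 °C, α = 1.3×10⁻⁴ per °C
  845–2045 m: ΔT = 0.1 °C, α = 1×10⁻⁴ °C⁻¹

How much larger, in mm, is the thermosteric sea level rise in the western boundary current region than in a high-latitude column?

A 0–220 m: 220 × 2.7×10⁻⁴ × 0.98 = 0.058212 m
A Layer 2: 560 × 0.9 × 2.3×10⁻⁴ = 0.11592 m
A total: 0.174132 m
B 0–75 m: 75 × 1.8×10⁻⁴ × 0.56 = 0.00756 m
B Layer 2: 0.25 × 1.3×10⁻⁴ × 770 = 0.025025 m
B 845–2045 m: 1×10⁻⁴ × 1200 × 0.1 = 0.01200 m
B total: 0.044585 m
Difference: 0.174132 − 0.044585 = 0.129547 m

130 mm larger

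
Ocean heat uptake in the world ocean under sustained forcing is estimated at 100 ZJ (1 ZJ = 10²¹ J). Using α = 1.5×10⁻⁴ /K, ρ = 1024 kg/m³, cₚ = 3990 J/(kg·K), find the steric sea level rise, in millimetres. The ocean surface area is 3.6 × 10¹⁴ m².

Per unit area: Q = 100×10²¹ / (3.6×10¹⁴) ≈ 2.778×10⁸ J/m²
Δh = αQ/(ρcₚ) = 1.5×10⁻⁴ × 2.778×10⁸ / (1024 × 3990) ≈ 0.010199 m

10.2 mm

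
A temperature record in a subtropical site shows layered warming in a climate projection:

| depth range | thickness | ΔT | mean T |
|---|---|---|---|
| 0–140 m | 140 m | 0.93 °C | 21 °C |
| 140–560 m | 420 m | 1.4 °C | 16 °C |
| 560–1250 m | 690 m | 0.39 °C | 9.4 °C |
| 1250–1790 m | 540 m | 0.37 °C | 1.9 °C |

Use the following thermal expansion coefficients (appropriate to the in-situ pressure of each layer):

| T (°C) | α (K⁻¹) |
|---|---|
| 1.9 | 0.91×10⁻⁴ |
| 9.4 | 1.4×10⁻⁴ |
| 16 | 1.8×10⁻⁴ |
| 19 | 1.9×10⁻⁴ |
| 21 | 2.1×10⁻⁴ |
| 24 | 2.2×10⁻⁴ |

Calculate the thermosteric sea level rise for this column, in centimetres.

Δh = 18.9 cm

Layer 1 at 21 °C → α = 2.1×10⁻⁴ K⁻¹
Layer 2 at 16 °C → α = 1.8×10⁻⁴ K⁻¹
Layer 3 at 9.4 °C → α = 1.4×10⁻⁴ K⁻¹
Layer 4 at 1.9 °C → α = 0.91×10⁻⁴ K⁻¹
Layer 1: 2.1×10⁻⁴ × 0.93 × 140 = 0.027342 m
Layer 2: 420 × 1.4 × 1.8×10⁻⁴ = 0.10584 m
Layer 3: 690 × 1.4×10⁻⁴ × 0.39 = 0.037674 m
1250–1790 m: 0.91×10⁻⁴ × 0.37 × 540 = 0.0181818 m
Δh = 0.027342 + 0.10584 + 0.037674 + 0.0181818 = 0.1890378 m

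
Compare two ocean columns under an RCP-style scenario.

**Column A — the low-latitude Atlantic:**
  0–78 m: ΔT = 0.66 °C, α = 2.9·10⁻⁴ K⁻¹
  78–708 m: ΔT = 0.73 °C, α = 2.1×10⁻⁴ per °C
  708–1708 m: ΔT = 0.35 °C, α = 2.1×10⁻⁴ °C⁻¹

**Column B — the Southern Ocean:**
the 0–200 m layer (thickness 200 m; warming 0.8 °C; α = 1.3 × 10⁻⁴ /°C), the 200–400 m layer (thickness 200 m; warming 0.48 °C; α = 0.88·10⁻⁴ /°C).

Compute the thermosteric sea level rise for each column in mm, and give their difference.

A 0.66 × 78 × 2.9×10⁻⁴ = 0.0149292 m
A Layer 2: 0.73 × 630 × 2.1×10⁻⁴ = 0.096579 m
A Layer 3: 0.35 × 2.1×10⁻⁴ × 1000 = 0.07350 m
A total: 0.1850082 m
B Layer 1: 200 × 1.3×10⁻⁴ × 0.8 = 0.02080 m
B Layer 2: 0.88×10⁻⁴ × 0.48 × 200 = 0.008448 m
B total: 0.029248 m
Difference: 0.1850082 − 0.029248 = 0.1557602 m

A: 185 mm; B: 29.2 mm; difference 156 mm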